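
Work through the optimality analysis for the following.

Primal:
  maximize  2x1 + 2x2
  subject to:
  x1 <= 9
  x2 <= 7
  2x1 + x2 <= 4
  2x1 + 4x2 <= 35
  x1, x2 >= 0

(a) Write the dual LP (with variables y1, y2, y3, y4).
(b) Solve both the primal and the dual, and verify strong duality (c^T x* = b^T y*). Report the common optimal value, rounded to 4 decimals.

The standard primal-dual pair for 'max c^T x s.t. A x <= b, x >= 0' is:
  Dual:  min b^T y  s.t.  A^T y >= c,  y >= 0.

So the dual LP is:
  minimize  9y1 + 7y2 + 4y3 + 35y4
  subject to:
    y1 + 2y3 + 2y4 >= 2
    y2 + y3 + 4y4 >= 2
    y1, y2, y3, y4 >= 0

Solving the primal: x* = (0, 4).
  primal value c^T x* = 8.
Solving the dual: y* = (0, 0, 2, 0).
  dual value b^T y* = 8.
Strong duality: c^T x* = b^T y*. Confirmed.

8


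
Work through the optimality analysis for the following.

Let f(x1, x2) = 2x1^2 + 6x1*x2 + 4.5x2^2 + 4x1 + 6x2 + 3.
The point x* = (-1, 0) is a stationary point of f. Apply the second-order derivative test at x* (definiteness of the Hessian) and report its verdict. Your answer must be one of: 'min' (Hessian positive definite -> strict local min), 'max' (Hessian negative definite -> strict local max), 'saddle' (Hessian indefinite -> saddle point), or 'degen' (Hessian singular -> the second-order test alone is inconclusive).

Compute the Hessian H = grad^2 f:
  H = [[4, 6], [6, 9]]
Verify stationarity: grad f(x*) = H x* + g = (0, 0).
Eigenvalues of H: 0, 13.
H has a zero eigenvalue (singular; positive semidefinite but not definite), so H is neither positive definite, negative definite, nor indefinite. The second-order test alone is inconclusive -> degen.
(Indeed, f is constant along the null direction of H through x*, so x* is not a strict local extremum.)

degen


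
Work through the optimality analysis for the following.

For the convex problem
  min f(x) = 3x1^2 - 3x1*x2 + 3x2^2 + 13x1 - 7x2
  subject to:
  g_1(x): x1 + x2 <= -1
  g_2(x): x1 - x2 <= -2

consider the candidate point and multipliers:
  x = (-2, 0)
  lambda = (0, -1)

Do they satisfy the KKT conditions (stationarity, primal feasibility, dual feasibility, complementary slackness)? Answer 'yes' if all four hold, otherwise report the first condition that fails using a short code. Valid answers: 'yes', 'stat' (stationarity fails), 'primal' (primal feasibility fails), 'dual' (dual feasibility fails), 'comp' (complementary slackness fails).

Gradient of f: grad f(x) = Q x + c = (1, -1)
Constraint values g_i(x) = a_i^T x - b_i:
  g_1((-2, 0)) = -1
  g_2((-2, 0)) = 0
Stationarity residual: grad f(x) + sum_i lambda_i a_i = (0, 0)
  -> stationarity OK
Primal feasibility (all g_i <= 0): OK
Dual feasibility (all lambda_i >= 0): FAILS
Complementary slackness (lambda_i * g_i(x) = 0 for all i): OK

Verdict: the first failing condition is dual_feasibility -> dual.

dual


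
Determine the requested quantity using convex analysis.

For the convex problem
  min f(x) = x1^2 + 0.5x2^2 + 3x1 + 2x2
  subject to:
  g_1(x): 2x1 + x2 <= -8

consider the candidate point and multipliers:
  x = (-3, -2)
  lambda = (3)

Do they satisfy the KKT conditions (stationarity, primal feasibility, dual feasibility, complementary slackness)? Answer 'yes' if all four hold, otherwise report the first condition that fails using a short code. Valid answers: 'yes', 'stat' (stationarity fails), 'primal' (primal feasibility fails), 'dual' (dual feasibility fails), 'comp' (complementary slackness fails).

Gradient of f: grad f(x) = Q x + c = (-3, 0)
Constraint values g_i(x) = a_i^T x - b_i:
  g_1((-3, -2)) = 0
Stationarity residual: grad f(x) + sum_i lambda_i a_i = (3, 3)
  -> stationarity FAILS
Primal feasibility (all g_i <= 0): OK
Dual feasibility (all lambda_i >= 0): OK
Complementary slackness (lambda_i * g_i(x) = 0 for all i): OK

Verdict: the first failing condition is stationarity -> stat.

stat


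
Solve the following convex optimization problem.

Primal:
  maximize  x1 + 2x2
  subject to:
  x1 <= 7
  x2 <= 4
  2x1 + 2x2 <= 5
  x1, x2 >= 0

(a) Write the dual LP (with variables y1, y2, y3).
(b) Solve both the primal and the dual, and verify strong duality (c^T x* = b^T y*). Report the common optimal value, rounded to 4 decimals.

The standard primal-dual pair for 'max c^T x s.t. A x <= b, x >= 0' is:
  Dual:  min b^T y  s.t.  A^T y >= c,  y >= 0.

So the dual LP is:
  minimize  7y1 + 4y2 + 5y3
  subject to:
    y1 + 2y3 >= 1
    y2 + 2y3 >= 2
    y1, y2, y3 >= 0

Solving the primal: x* = (0, 2.5).
  primal value c^T x* = 5.
Solving the dual: y* = (0, 0, 1).
  dual value b^T y* = 5.
Strong duality: c^T x* = b^T y*. Confirmed.

5


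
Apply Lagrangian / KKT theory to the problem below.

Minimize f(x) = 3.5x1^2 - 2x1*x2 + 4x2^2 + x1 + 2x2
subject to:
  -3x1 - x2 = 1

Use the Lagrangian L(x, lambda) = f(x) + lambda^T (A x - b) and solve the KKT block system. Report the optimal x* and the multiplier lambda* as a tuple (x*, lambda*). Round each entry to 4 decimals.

Form the Lagrangian:
  L(x, lambda) = (1/2) x^T Q x + c^T x + lambda^T (A x - b)
Stationarity (grad_x L = 0): Q x + c + A^T lambda = 0.
Primal feasibility: A x = b.

This gives the KKT block system:
  [ Q   A^T ] [ x     ]   [-c ]
  [ A    0  ] [ lambda ] = [ b ]

Solving the linear system:
  x*      = (-0.2308, -0.3077)
  lambda* = (0)
  f(x*)   = -0.4231

x* = (-0.2308, -0.3077), lambda* = (0)


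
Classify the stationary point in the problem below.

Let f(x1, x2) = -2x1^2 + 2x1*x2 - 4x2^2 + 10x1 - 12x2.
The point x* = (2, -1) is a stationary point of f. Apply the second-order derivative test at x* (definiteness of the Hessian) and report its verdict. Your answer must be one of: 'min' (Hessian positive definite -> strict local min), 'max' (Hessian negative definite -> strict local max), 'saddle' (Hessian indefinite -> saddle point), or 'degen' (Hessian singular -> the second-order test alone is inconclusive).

Compute the Hessian H = grad^2 f:
  H = [[-4, 2], [2, -8]]
Verify stationarity: grad f(x*) = H x* + g = (0, 0).
Eigenvalues of H: -8.8284, -3.1716.
Both eigenvalues < 0, so H is negative definite -> x* is a strict local max.

max


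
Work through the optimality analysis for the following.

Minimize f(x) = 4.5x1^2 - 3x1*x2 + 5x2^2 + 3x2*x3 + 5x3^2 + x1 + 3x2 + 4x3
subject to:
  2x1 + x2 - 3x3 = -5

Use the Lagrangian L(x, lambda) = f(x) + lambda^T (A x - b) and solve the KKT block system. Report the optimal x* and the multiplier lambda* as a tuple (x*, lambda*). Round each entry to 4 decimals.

Form the Lagrangian:
  L(x, lambda) = (1/2) x^T Q x + c^T x + lambda^T (A x - b)
Stationarity (grad_x L = 0): Q x + c + A^T lambda = 0.
Primal feasibility: A x = b.

This gives the KKT block system:
  [ Q   A^T ] [ x     ]   [-c ]
  [ A    0  ] [ lambda ] = [ b ]

Solving the linear system:
  x*      = (-1.0045, -1.042, 0.6497)
  lambda* = (2.4571)
  f(x*)   = 5.377

x* = (-1.0045, -1.042, 0.6497), lambda* = (2.4571)


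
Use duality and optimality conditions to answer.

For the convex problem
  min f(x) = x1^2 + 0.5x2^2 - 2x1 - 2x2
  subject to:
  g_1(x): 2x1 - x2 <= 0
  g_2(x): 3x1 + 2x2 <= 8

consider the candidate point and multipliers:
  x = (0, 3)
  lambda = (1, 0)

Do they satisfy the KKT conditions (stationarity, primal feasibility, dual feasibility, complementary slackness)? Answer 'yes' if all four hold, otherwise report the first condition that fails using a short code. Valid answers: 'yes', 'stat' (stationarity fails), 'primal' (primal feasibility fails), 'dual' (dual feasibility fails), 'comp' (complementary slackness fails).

Gradient of f: grad f(x) = Q x + c = (-2, 1)
Constraint values g_i(x) = a_i^T x - b_i:
  g_1((0, 3)) = -3
  g_2((0, 3)) = -2
Stationarity residual: grad f(x) + sum_i lambda_i a_i = (0, 0)
  -> stationarity OK
Primal feasibility (all g_i <= 0): OK
Dual feasibility (all lambda_i >= 0): OK
Complementary slackness (lambda_i * g_i(x) = 0 for all i): FAILS

Verdict: the first failing condition is complementary_slackness -> comp.

comp


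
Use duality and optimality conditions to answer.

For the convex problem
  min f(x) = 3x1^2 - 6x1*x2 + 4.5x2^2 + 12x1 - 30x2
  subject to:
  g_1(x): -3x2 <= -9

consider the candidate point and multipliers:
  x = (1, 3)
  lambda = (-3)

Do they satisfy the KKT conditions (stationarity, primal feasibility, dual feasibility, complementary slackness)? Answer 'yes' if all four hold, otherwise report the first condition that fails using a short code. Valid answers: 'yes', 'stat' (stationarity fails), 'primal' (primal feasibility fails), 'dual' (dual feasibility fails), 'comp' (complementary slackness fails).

Gradient of f: grad f(x) = Q x + c = (0, -9)
Constraint values g_i(x) = a_i^T x - b_i:
  g_1((1, 3)) = 0
Stationarity residual: grad f(x) + sum_i lambda_i a_i = (0, 0)
  -> stationarity OK
Primal feasibility (all g_i <= 0): OK
Dual feasibility (all lambda_i >= 0): FAILS
Complementary slackness (lambda_i * g_i(x) = 0 for all i): OK

Verdict: the first failing condition is dual_feasibility -> dual.

dual


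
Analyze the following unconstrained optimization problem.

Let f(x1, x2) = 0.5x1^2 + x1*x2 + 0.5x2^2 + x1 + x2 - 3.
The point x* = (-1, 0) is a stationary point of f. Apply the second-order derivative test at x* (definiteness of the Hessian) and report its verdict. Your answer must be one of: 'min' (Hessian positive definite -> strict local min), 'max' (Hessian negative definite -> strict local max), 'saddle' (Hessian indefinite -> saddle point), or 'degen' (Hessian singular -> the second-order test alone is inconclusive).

Compute the Hessian H = grad^2 f:
  H = [[1, 1], [1, 1]]
Verify stationarity: grad f(x*) = H x* + g = (0, 0).
Eigenvalues of H: 0, 2.
H has a zero eigenvalue (singular; positive semidefinite but not definite), so H is neither positive definite, negative definite, nor indefinite. The second-order test alone is inconclusive -> degen.
(Indeed, f is constant along the null direction of H through x*, so x* is not a strict local extremum.)

degen


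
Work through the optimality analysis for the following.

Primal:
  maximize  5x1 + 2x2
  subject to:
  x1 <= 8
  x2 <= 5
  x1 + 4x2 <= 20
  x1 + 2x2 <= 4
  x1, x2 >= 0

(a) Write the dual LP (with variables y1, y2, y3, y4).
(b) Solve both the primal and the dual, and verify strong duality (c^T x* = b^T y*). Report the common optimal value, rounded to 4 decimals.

The standard primal-dual pair for 'max c^T x s.t. A x <= b, x >= 0' is:
  Dual:  min b^T y  s.t.  A^T y >= c,  y >= 0.

So the dual LP is:
  minimize  8y1 + 5y2 + 20y3 + 4y4
  subject to:
    y1 + y3 + y4 >= 5
    y2 + 4y3 + 2y4 >= 2
    y1, y2, y3, y4 >= 0

Solving the primal: x* = (4, 0).
  primal value c^T x* = 20.
Solving the dual: y* = (0, 0, 0, 5).
  dual value b^T y* = 20.
Strong duality: c^T x* = b^T y*. Confirmed.

20


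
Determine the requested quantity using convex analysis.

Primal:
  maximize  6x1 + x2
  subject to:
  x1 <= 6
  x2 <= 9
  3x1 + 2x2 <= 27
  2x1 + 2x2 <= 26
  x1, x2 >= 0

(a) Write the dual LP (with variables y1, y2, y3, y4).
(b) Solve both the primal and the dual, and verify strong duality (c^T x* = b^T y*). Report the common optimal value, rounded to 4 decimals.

The standard primal-dual pair for 'max c^T x s.t. A x <= b, x >= 0' is:
  Dual:  min b^T y  s.t.  A^T y >= c,  y >= 0.

So the dual LP is:
  minimize  6y1 + 9y2 + 27y3 + 26y4
  subject to:
    y1 + 3y3 + 2y4 >= 6
    y2 + 2y3 + 2y4 >= 1
    y1, y2, y3, y4 >= 0

Solving the primal: x* = (6, 4.5).
  primal value c^T x* = 40.5.
Solving the dual: y* = (4.5, 0, 0.5, 0).
  dual value b^T y* = 40.5.
Strong duality: c^T x* = b^T y*. Confirmed.

40.5


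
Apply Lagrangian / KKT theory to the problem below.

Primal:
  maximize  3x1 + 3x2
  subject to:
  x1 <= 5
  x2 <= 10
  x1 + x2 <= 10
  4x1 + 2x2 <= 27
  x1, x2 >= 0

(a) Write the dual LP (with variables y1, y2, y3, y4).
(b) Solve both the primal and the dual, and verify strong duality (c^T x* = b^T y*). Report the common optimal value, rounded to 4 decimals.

The standard primal-dual pair for 'max c^T x s.t. A x <= b, x >= 0' is:
  Dual:  min b^T y  s.t.  A^T y >= c,  y >= 0.

So the dual LP is:
  minimize  5y1 + 10y2 + 10y3 + 27y4
  subject to:
    y1 + y3 + 4y4 >= 3
    y2 + y3 + 2y4 >= 3
    y1, y2, y3, y4 >= 0

Solving the primal: x* = (3.5, 6.5).
  primal value c^T x* = 30.
Solving the dual: y* = (0, 0, 3, 0).
  dual value b^T y* = 30.
Strong duality: c^T x* = b^T y*. Confirmed.

30


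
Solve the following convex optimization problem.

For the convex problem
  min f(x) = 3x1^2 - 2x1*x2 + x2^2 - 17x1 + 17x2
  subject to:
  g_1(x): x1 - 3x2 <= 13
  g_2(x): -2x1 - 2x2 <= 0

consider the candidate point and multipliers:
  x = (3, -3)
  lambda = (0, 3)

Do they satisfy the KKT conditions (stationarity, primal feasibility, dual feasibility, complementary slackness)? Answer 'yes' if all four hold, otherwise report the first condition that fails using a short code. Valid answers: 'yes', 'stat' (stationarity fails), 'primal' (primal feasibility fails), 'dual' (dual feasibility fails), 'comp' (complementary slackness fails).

Gradient of f: grad f(x) = Q x + c = (7, 5)
Constraint values g_i(x) = a_i^T x - b_i:
  g_1((3, -3)) = -1
  g_2((3, -3)) = 0
Stationarity residual: grad f(x) + sum_i lambda_i a_i = (1, -1)
  -> stationarity FAILS
Primal feasibility (all g_i <= 0): OK
Dual feasibility (all lambda_i >= 0): OK
Complementary slackness (lambda_i * g_i(x) = 0 for all i): OK

Verdict: the first failing condition is stationarity -> stat.

stat


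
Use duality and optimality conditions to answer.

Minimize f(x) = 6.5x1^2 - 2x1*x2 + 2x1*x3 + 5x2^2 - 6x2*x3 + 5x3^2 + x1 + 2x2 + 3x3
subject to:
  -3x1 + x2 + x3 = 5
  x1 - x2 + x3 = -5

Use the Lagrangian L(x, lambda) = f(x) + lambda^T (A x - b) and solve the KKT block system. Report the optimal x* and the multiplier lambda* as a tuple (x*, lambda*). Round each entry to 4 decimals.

Form the Lagrangian:
  L(x, lambda) = (1/2) x^T Q x + c^T x + lambda^T (A x - b)
Stationarity (grad_x L = 0): Q x + c + A^T lambda = 0.
Primal feasibility: A x = b.

This gives the KKT block system:
  [ Q   A^T ] [ x     ]   [-c ]
  [ A    0  ] [ lambda ] = [ b ]

Solving the linear system:
  x*      = (-1.9429, 1.1143, -1.9429)
  lambda* = (-0.8429, 27.8429)
  f(x*)   = 68.9429

x* = (-1.9429, 1.1143, -1.9429), lambda* = (-0.8429, 27.8429)


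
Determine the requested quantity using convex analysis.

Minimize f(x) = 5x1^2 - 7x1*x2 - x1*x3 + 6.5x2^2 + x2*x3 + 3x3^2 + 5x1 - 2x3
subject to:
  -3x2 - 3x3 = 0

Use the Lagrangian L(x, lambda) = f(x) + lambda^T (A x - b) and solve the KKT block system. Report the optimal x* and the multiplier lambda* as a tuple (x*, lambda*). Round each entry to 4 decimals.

Form the Lagrangian:
  L(x, lambda) = (1/2) x^T Q x + c^T x + lambda^T (A x - b)
Stationarity (grad_x L = 0): Q x + c + A^T lambda = 0.
Primal feasibility: A x = b.

This gives the KKT block system:
  [ Q   A^T ] [ x     ]   [-c ]
  [ A    0  ] [ lambda ] = [ b ]

Solving the linear system:
  x*      = (-0.7239, -0.3731, 0.3731)
  lambda* = (0.1965)
  f(x*)   = -2.1828

x* = (-0.7239, -0.3731, 0.3731), lambda* = (0.1965)


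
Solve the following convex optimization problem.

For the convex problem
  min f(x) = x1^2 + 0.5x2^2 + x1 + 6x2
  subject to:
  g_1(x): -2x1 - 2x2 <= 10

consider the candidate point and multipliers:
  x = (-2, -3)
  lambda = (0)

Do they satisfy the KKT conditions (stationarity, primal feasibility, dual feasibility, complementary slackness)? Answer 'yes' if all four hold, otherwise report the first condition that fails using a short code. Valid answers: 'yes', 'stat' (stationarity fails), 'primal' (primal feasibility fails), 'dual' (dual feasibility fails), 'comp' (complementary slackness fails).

Gradient of f: grad f(x) = Q x + c = (-3, 3)
Constraint values g_i(x) = a_i^T x - b_i:
  g_1((-2, -3)) = 0
Stationarity residual: grad f(x) + sum_i lambda_i a_i = (-3, 3)
  -> stationarity FAILS
Primal feasibility (all g_i <= 0): OK
Dual feasibility (all lambda_i >= 0): OK
Complementary slackness (lambda_i * g_i(x) = 0 for all i): OK

Verdict: the first failing condition is stationarity -> stat.

stat


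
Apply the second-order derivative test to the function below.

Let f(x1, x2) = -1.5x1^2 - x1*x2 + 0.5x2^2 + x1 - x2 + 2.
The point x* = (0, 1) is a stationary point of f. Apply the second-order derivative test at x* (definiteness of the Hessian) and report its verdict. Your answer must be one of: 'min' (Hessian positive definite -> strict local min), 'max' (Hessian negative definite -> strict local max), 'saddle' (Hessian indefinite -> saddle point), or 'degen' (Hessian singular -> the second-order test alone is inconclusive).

Compute the Hessian H = grad^2 f:
  H = [[-3, -1], [-1, 1]]
Verify stationarity: grad f(x*) = H x* + g = (0, 0).
Eigenvalues of H: -3.2361, 1.2361.
Eigenvalues have mixed signs, so H is indefinite -> x* is a saddle point.

saddle


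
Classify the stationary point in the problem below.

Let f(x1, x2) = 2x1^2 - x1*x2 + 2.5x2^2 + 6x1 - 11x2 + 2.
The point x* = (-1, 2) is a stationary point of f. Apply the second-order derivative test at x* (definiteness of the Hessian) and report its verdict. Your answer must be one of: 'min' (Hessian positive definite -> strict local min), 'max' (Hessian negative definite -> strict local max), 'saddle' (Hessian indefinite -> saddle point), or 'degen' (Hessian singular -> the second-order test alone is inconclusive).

Compute the Hessian H = grad^2 f:
  H = [[4, -1], [-1, 5]]
Verify stationarity: grad f(x*) = H x* + g = (0, 0).
Eigenvalues of H: 3.382, 5.618.
Both eigenvalues > 0, so H is positive definite -> x* is a strict local min.

min


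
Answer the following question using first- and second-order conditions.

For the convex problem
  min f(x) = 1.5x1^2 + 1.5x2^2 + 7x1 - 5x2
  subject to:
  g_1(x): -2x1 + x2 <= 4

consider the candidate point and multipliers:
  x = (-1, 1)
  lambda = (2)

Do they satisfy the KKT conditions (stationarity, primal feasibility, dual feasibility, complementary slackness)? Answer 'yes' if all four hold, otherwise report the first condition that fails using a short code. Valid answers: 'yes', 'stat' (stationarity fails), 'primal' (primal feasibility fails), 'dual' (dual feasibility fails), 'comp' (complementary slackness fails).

Gradient of f: grad f(x) = Q x + c = (4, -2)
Constraint values g_i(x) = a_i^T x - b_i:
  g_1((-1, 1)) = -1
Stationarity residual: grad f(x) + sum_i lambda_i a_i = (0, 0)
  -> stationarity OK
Primal feasibility (all g_i <= 0): OK
Dual feasibility (all lambda_i >= 0): OK
Complementary slackness (lambda_i * g_i(x) = 0 for all i): FAILS

Verdict: the first failing condition is complementary_slackness -> comp.

comp


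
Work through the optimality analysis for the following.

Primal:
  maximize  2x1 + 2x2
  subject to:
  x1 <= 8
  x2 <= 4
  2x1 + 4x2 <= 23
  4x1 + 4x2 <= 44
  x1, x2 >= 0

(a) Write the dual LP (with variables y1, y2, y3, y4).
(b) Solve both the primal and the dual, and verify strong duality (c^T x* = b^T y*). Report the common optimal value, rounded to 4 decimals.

The standard primal-dual pair for 'max c^T x s.t. A x <= b, x >= 0' is:
  Dual:  min b^T y  s.t.  A^T y >= c,  y >= 0.

So the dual LP is:
  minimize  8y1 + 4y2 + 23y3 + 44y4
  subject to:
    y1 + 2y3 + 4y4 >= 2
    y2 + 4y3 + 4y4 >= 2
    y1, y2, y3, y4 >= 0

Solving the primal: x* = (8, 1.75).
  primal value c^T x* = 19.5.
Solving the dual: y* = (1, 0, 0.5, 0).
  dual value b^T y* = 19.5.
Strong duality: c^T x* = b^T y*. Confirmed.

19.5


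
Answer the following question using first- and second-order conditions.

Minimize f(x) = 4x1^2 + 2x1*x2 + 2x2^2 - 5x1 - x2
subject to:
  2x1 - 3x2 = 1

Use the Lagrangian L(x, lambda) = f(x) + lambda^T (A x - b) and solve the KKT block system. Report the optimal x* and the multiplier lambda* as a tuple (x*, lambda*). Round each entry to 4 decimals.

Form the Lagrangian:
  L(x, lambda) = (1/2) x^T Q x + c^T x + lambda^T (A x - b)
Stationarity (grad_x L = 0): Q x + c + A^T lambda = 0.
Primal feasibility: A x = b.

This gives the KKT block system:
  [ Q   A^T ] [ x     ]   [-c ]
  [ A    0  ] [ lambda ] = [ b ]

Solving the linear system:
  x*      = (0.5804, 0.0536)
  lambda* = (0.125)
  f(x*)   = -1.5402

x* = (0.5804, 0.0536), lambda* = (0.125)


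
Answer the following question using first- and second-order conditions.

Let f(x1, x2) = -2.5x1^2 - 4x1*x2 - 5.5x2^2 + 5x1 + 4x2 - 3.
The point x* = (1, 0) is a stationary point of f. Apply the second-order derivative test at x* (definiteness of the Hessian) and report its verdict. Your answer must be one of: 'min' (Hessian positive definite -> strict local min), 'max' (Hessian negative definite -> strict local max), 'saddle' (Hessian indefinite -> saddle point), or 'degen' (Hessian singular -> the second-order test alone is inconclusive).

Compute the Hessian H = grad^2 f:
  H = [[-5, -4], [-4, -11]]
Verify stationarity: grad f(x*) = H x* + g = (0, 0).
Eigenvalues of H: -13, -3.
Both eigenvalues < 0, so H is negative definite -> x* is a strict local max.

max


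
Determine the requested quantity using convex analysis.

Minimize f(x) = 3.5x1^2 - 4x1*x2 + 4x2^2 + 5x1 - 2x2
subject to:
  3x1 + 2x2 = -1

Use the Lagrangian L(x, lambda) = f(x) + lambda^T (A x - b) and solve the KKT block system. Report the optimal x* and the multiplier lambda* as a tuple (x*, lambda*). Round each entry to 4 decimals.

Form the Lagrangian:
  L(x, lambda) = (1/2) x^T Q x + c^T x + lambda^T (A x - b)
Stationarity (grad_x L = 0): Q x + c + A^T lambda = 0.
Primal feasibility: A x = b.

This gives the KKT block system:
  [ Q   A^T ] [ x     ]   [-c ]
  [ A    0  ] [ lambda ] = [ b ]

Solving the linear system:
  x*      = (-0.4324, 0.1486)
  lambda* = (-0.4595)
  f(x*)   = -1.4595

x* = (-0.4324, 0.1486), lambda* = (-0.4595)


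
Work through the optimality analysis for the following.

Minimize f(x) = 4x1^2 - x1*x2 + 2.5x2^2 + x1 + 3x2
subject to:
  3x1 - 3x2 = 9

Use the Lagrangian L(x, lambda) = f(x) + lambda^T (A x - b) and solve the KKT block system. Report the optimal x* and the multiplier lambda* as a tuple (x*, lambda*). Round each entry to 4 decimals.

Form the Lagrangian:
  L(x, lambda) = (1/2) x^T Q x + c^T x + lambda^T (A x - b)
Stationarity (grad_x L = 0): Q x + c + A^T lambda = 0.
Primal feasibility: A x = b.

This gives the KKT block system:
  [ Q   A^T ] [ x     ]   [-c ]
  [ A    0  ] [ lambda ] = [ b ]

Solving the linear system:
  x*      = (0.7273, -2.2727)
  lambda* = (-3.0303)
  f(x*)   = 10.5909

x* = (0.7273, -2.2727), lambda* = (-3.0303)


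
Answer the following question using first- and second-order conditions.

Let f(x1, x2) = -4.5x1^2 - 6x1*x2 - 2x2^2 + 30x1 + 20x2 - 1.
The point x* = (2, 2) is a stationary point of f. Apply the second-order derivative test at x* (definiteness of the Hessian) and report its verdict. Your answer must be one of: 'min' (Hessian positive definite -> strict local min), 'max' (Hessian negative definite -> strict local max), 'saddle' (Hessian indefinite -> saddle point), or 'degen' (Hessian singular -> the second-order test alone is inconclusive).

Compute the Hessian H = grad^2 f:
  H = [[-9, -6], [-6, -4]]
Verify stationarity: grad f(x*) = H x* + g = (0, 0).
Eigenvalues of H: -13, 0.
H has a zero eigenvalue (singular; negative semidefinite but not definite), so H is neither positive definite, negative definite, nor indefinite. The second-order test alone is inconclusive -> degen.
(Indeed, f is constant along the null direction of H through x*, so x* is not a strict local extremum.)

degen


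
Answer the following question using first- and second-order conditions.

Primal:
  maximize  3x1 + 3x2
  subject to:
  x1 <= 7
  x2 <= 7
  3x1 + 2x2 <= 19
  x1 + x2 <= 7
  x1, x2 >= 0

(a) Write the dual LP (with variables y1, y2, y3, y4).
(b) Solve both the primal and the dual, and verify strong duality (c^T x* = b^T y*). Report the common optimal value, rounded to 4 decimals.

The standard primal-dual pair for 'max c^T x s.t. A x <= b, x >= 0' is:
  Dual:  min b^T y  s.t.  A^T y >= c,  y >= 0.

So the dual LP is:
  minimize  7y1 + 7y2 + 19y3 + 7y4
  subject to:
    y1 + 3y3 + y4 >= 3
    y2 + 2y3 + y4 >= 3
    y1, y2, y3, y4 >= 0

Solving the primal: x* = (5, 2).
  primal value c^T x* = 21.
Solving the dual: y* = (0, 0, 0, 3).
  dual value b^T y* = 21.
Strong duality: c^T x* = b^T y*. Confirmed.

21


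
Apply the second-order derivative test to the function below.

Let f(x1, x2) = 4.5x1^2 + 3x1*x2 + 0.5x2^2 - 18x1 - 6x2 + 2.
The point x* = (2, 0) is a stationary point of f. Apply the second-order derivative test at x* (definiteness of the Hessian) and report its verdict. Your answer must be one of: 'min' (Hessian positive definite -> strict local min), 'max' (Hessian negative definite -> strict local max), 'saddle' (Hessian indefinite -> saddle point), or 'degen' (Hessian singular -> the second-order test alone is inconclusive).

Compute the Hessian H = grad^2 f:
  H = [[9, 3], [3, 1]]
Verify stationarity: grad f(x*) = H x* + g = (0, 0).
Eigenvalues of H: 0, 10.
H has a zero eigenvalue (singular; positive semidefinite but not definite), so H is neither positive definite, negative definite, nor indefinite. The second-order test alone is inconclusive -> degen.
(Indeed, f is constant along the null direction of H through x*, so x* is not a strict local extremum.)

degen


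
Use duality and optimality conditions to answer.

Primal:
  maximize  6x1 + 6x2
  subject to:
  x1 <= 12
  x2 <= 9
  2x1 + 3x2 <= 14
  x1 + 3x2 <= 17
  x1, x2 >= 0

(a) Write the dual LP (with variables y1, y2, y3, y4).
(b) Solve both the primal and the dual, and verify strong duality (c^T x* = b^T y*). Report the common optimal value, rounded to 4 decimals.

The standard primal-dual pair for 'max c^T x s.t. A x <= b, x >= 0' is:
  Dual:  min b^T y  s.t.  A^T y >= c,  y >= 0.

So the dual LP is:
  minimize  12y1 + 9y2 + 14y3 + 17y4
  subject to:
    y1 + 2y3 + y4 >= 6
    y2 + 3y3 + 3y4 >= 6
    y1, y2, y3, y4 >= 0

Solving the primal: x* = (7, 0).
  primal value c^T x* = 42.
Solving the dual: y* = (0, 0, 3, 0).
  dual value b^T y* = 42.
Strong duality: c^T x* = b^T y*. Confirmed.

42


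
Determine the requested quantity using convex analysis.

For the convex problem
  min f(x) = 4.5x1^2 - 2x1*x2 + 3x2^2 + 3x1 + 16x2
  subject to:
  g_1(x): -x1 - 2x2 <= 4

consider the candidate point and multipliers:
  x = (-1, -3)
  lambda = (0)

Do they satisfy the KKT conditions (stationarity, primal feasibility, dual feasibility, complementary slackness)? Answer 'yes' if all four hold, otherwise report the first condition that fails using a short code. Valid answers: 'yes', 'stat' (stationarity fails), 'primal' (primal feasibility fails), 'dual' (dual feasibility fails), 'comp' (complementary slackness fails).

Gradient of f: grad f(x) = Q x + c = (0, 0)
Constraint values g_i(x) = a_i^T x - b_i:
  g_1((-1, -3)) = 3
Stationarity residual: grad f(x) + sum_i lambda_i a_i = (0, 0)
  -> stationarity OK
Primal feasibility (all g_i <= 0): FAILS
Dual feasibility (all lambda_i >= 0): OK
Complementary slackness (lambda_i * g_i(x) = 0 for all i): OK

Verdict: the first failing condition is primal_feasibility -> primal.

primal


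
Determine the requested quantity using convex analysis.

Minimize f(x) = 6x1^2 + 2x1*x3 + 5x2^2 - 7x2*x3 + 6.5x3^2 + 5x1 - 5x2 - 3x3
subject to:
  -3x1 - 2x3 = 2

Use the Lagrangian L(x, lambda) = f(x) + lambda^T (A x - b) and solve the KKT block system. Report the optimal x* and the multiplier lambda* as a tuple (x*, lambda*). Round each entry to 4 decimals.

Form the Lagrangian:
  L(x, lambda) = (1/2) x^T Q x + c^T x + lambda^T (A x - b)
Stationarity (grad_x L = 0): Q x + c + A^T lambda = 0.
Primal feasibility: A x = b.

This gives the KKT block system:
  [ Q   A^T ] [ x     ]   [-c ]
  [ A    0  ] [ lambda ] = [ b ]

Solving the linear system:
  x*      = (-1.0279, 0.8793, 0.5418)
  lambda* = (-2.0836)
  f(x*)   = -3.4969

x* = (-1.0279, 0.8793, 0.5418), lambda* = (-2.0836)


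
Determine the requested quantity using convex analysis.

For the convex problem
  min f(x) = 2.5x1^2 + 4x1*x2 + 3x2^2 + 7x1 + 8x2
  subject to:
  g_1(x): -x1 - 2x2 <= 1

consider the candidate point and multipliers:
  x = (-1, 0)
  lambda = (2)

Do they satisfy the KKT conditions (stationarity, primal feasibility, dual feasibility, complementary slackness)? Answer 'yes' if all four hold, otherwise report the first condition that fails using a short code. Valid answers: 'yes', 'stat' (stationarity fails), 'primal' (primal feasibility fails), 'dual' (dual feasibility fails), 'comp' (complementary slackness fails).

Gradient of f: grad f(x) = Q x + c = (2, 4)
Constraint values g_i(x) = a_i^T x - b_i:
  g_1((-1, 0)) = 0
Stationarity residual: grad f(x) + sum_i lambda_i a_i = (0, 0)
  -> stationarity OK
Primal feasibility (all g_i <= 0): OK
Dual feasibility (all lambda_i >= 0): OK
Complementary slackness (lambda_i * g_i(x) = 0 for all i): OK

Verdict: yes, KKT holds.

yes


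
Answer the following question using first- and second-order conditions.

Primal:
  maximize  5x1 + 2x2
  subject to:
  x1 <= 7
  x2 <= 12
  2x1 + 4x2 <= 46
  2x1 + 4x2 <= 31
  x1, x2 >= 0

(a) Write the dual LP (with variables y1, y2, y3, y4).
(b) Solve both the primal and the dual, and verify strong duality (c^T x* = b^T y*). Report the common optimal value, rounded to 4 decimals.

The standard primal-dual pair for 'max c^T x s.t. A x <= b, x >= 0' is:
  Dual:  min b^T y  s.t.  A^T y >= c,  y >= 0.

So the dual LP is:
  minimize  7y1 + 12y2 + 46y3 + 31y4
  subject to:
    y1 + 2y3 + 2y4 >= 5
    y2 + 4y3 + 4y4 >= 2
    y1, y2, y3, y4 >= 0

Solving the primal: x* = (7, 4.25).
  primal value c^T x* = 43.5.
Solving the dual: y* = (4, 0, 0, 0.5).
  dual value b^T y* = 43.5.
Strong duality: c^T x* = b^T y*. Confirmed.

43.5


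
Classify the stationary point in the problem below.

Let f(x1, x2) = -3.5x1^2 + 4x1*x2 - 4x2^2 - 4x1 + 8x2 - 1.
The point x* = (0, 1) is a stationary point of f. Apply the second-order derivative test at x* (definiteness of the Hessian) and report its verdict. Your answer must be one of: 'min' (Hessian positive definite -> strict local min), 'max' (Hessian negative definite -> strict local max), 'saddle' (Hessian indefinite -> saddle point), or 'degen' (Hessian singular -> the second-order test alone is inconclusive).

Compute the Hessian H = grad^2 f:
  H = [[-7, 4], [4, -8]]
Verify stationarity: grad f(x*) = H x* + g = (0, 0).
Eigenvalues of H: -11.5311, -3.4689.
Both eigenvalues < 0, so H is negative definite -> x* is a strict local max.

max


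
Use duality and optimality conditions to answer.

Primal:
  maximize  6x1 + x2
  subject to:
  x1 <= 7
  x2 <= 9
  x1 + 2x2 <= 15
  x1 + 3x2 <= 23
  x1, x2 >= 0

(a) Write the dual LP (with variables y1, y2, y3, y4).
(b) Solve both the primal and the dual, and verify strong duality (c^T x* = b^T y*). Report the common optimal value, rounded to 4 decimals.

The standard primal-dual pair for 'max c^T x s.t. A x <= b, x >= 0' is:
  Dual:  min b^T y  s.t.  A^T y >= c,  y >= 0.

So the dual LP is:
  minimize  7y1 + 9y2 + 15y3 + 23y4
  subject to:
    y1 + y3 + y4 >= 6
    y2 + 2y3 + 3y4 >= 1
    y1, y2, y3, y4 >= 0

Solving the primal: x* = (7, 4).
  primal value c^T x* = 46.
Solving the dual: y* = (5.5, 0, 0.5, 0).
  dual value b^T y* = 46.
Strong duality: c^T x* = b^T y*. Confirmed.

46


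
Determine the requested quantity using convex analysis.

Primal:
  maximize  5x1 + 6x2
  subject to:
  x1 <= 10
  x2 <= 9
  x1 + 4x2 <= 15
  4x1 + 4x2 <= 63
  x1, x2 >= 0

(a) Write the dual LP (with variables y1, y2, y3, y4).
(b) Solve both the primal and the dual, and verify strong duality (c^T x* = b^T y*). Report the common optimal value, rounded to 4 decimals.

The standard primal-dual pair for 'max c^T x s.t. A x <= b, x >= 0' is:
  Dual:  min b^T y  s.t.  A^T y >= c,  y >= 0.

So the dual LP is:
  minimize  10y1 + 9y2 + 15y3 + 63y4
  subject to:
    y1 + y3 + 4y4 >= 5
    y2 + 4y3 + 4y4 >= 6
    y1, y2, y3, y4 >= 0

Solving the primal: x* = (10, 1.25).
  primal value c^T x* = 57.5.
Solving the dual: y* = (3.5, 0, 1.5, 0).
  dual value b^T y* = 57.5.
Strong duality: c^T x* = b^T y*. Confirmed.

57.5


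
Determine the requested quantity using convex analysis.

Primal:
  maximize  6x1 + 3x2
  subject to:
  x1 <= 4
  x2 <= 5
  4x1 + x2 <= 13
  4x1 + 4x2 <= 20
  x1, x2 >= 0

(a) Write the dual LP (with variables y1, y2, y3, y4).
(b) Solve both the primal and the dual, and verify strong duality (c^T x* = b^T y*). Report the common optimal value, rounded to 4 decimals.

The standard primal-dual pair for 'max c^T x s.t. A x <= b, x >= 0' is:
  Dual:  min b^T y  s.t.  A^T y >= c,  y >= 0.

So the dual LP is:
  minimize  4y1 + 5y2 + 13y3 + 20y4
  subject to:
    y1 + 4y3 + 4y4 >= 6
    y2 + y3 + 4y4 >= 3
    y1, y2, y3, y4 >= 0

Solving the primal: x* = (2.6667, 2.3333).
  primal value c^T x* = 23.
Solving the dual: y* = (0, 0, 1, 0.5).
  dual value b^T y* = 23.
Strong duality: c^T x* = b^T y*. Confirmed.

23


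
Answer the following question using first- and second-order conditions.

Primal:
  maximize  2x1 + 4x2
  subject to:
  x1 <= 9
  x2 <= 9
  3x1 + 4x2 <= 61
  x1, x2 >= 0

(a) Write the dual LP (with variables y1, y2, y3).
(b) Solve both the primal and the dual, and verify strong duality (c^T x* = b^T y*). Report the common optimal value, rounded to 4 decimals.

The standard primal-dual pair for 'max c^T x s.t. A x <= b, x >= 0' is:
  Dual:  min b^T y  s.t.  A^T y >= c,  y >= 0.

So the dual LP is:
  minimize  9y1 + 9y2 + 61y3
  subject to:
    y1 + 3y3 >= 2
    y2 + 4y3 >= 4
    y1, y2, y3 >= 0

Solving the primal: x* = (8.3333, 9).
  primal value c^T x* = 52.6667.
Solving the dual: y* = (0, 1.3333, 0.6667).
  dual value b^T y* = 52.6667.
Strong duality: c^T x* = b^T y*. Confirmed.

52.6667


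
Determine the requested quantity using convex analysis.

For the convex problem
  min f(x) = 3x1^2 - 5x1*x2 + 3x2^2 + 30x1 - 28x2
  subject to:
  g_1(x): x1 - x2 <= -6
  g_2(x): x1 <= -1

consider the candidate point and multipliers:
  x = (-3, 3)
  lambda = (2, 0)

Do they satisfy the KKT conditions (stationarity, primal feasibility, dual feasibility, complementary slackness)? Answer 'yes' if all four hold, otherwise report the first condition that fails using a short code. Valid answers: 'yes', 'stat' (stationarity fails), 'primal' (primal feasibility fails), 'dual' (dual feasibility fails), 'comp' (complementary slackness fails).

Gradient of f: grad f(x) = Q x + c = (-3, 5)
Constraint values g_i(x) = a_i^T x - b_i:
  g_1((-3, 3)) = 0
  g_2((-3, 3)) = -2
Stationarity residual: grad f(x) + sum_i lambda_i a_i = (-1, 3)
  -> stationarity FAILS
Primal feasibility (all g_i <= 0): OK
Dual feasibility (all lambda_i >= 0): OK
Complementary slackness (lambda_i * g_i(x) = 0 for all i): OK

Verdict: the first failing condition is stationarity -> stat.

stat


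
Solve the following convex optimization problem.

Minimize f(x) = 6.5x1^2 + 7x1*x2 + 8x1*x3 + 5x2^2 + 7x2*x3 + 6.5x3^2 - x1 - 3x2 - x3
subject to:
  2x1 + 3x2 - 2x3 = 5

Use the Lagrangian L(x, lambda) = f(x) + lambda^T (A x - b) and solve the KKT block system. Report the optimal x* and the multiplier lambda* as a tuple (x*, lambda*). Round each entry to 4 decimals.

Form the Lagrangian:
  L(x, lambda) = (1/2) x^T Q x + c^T x + lambda^T (A x - b)
Stationarity (grad_x L = 0): Q x + c + A^T lambda = 0.
Primal feasibility: A x = b.

This gives the KKT block system:
  [ Q   A^T ] [ x     ]   [-c ]
  [ A    0  ] [ lambda ] = [ b ]

Solving the linear system:
  x*      = (0.1401, 1.0684, -0.7572)
  lambda* = (-1.1217)
  f(x*)   = 1.51

x* = (0.1401, 1.0684, -0.7572), lambda* = (-1.1217)


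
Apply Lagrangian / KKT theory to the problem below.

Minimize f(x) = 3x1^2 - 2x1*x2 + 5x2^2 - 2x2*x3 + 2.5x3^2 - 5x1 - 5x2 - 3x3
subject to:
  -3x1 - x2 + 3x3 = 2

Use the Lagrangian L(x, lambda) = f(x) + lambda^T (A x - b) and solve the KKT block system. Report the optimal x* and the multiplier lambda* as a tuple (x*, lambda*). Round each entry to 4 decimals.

Form the Lagrangian:
  L(x, lambda) = (1/2) x^T Q x + c^T x + lambda^T (A x - b)
Stationarity (grad_x L = 0): Q x + c + A^T lambda = 0.
Primal feasibility: A x = b.

This gives the KKT block system:
  [ Q   A^T ] [ x     ]   [-c ]
  [ A    0  ] [ lambda ] = [ b ]

Solving the linear system:
  x*      = (0.5995, 0.8264, 1.5417)
  lambda* = (-1.0185)
  f(x*)   = -4.8588

x* = (0.5995, 0.8264, 1.5417), lambda* = (-1.0185)


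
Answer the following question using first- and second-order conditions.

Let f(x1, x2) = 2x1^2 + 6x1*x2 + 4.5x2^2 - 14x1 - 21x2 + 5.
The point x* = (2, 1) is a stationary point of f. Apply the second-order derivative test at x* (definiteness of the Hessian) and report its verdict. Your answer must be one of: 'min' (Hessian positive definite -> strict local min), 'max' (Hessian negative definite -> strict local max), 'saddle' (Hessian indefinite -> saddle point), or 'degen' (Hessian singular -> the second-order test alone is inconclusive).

Compute the Hessian H = grad^2 f:
  H = [[4, 6], [6, 9]]
Verify stationarity: grad f(x*) = H x* + g = (0, 0).
Eigenvalues of H: 0, 13.
H has a zero eigenvalue (singular; positive semidefinite but not definite), so H is neither positive definite, negative definite, nor indefinite. The second-order test alone is inconclusive -> degen.
(Indeed, f is constant along the null direction of H through x*, so x* is not a strict local extremum.)

degen


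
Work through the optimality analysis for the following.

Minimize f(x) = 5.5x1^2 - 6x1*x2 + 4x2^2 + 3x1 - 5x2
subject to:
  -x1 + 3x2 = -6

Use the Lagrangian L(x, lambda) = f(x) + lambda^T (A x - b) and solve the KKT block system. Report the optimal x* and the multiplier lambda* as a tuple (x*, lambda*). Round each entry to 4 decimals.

Form the Lagrangian:
  L(x, lambda) = (1/2) x^T Q x + c^T x + lambda^T (A x - b)
Stationarity (grad_x L = 0): Q x + c + A^T lambda = 0.
Primal feasibility: A x = b.

This gives the KKT block system:
  [ Q   A^T ] [ x     ]   [-c ]
  [ A    0  ] [ lambda ] = [ b ]

Solving the linear system:
  x*      = (-1.0141, -2.338)
  lambda* = (5.8732)
  f(x*)   = 21.9437

x* = (-1.0141, -2.338), lambda* = (5.8732)


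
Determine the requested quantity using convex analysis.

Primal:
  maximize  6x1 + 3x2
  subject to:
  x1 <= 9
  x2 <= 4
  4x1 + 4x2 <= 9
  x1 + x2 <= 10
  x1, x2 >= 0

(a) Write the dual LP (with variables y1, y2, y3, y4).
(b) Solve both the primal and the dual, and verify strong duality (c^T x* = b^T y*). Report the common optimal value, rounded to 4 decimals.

The standard primal-dual pair for 'max c^T x s.t. A x <= b, x >= 0' is:
  Dual:  min b^T y  s.t.  A^T y >= c,  y >= 0.

So the dual LP is:
  minimize  9y1 + 4y2 + 9y3 + 10y4
  subject to:
    y1 + 4y3 + y4 >= 6
    y2 + 4y3 + y4 >= 3
    y1, y2, y3, y4 >= 0

Solving the primal: x* = (2.25, 0).
  primal value c^T x* = 13.5.
Solving the dual: y* = (0, 0, 1.5, 0).
  dual value b^T y* = 13.5.
Strong duality: c^T x* = b^T y*. Confirmed.

13.5


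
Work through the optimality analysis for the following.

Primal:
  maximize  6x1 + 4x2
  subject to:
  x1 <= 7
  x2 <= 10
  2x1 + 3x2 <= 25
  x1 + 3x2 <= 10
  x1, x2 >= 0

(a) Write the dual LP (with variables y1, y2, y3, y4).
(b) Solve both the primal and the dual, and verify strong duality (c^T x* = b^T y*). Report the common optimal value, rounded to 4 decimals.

The standard primal-dual pair for 'max c^T x s.t. A x <= b, x >= 0' is:
  Dual:  min b^T y  s.t.  A^T y >= c,  y >= 0.

So the dual LP is:
  minimize  7y1 + 10y2 + 25y3 + 10y4
  subject to:
    y1 + 2y3 + y4 >= 6
    y2 + 3y3 + 3y4 >= 4
    y1, y2, y3, y4 >= 0

Solving the primal: x* = (7, 1).
  primal value c^T x* = 46.
Solving the dual: y* = (4.6667, 0, 0, 1.3333).
  dual value b^T y* = 46.
Strong duality: c^T x* = b^T y*. Confirmed.

46


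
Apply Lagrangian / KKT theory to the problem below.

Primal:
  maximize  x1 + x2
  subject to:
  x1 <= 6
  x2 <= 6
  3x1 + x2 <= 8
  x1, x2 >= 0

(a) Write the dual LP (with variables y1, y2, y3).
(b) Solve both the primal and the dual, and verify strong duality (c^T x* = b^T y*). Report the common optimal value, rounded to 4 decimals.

The standard primal-dual pair for 'max c^T x s.t. A x <= b, x >= 0' is:
  Dual:  min b^T y  s.t.  A^T y >= c,  y >= 0.

So the dual LP is:
  minimize  6y1 + 6y2 + 8y3
  subject to:
    y1 + 3y3 >= 1
    y2 + y3 >= 1
    y1, y2, y3 >= 0

Solving the primal: x* = (0.6667, 6).
  primal value c^T x* = 6.6667.
Solving the dual: y* = (0, 0.6667, 0.3333).
  dual value b^T y* = 6.6667.
Strong duality: c^T x* = b^T y*. Confirmed.

6.6667
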